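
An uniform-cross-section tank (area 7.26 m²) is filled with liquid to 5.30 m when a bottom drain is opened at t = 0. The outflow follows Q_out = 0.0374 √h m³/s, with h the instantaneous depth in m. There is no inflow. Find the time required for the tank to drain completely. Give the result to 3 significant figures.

Mass balance (ρ constant): A dh/dt = −0.0374 √h.
This is separable: 2 d(√h)/dt = −0.0374/A, so √h = √h₀ − (0.0374/(2A)) t.
Set h = 0: 2√h₀ = (0.0374/A) t_empty ⇒ t_empty = 2A√h₀/0.0374.
t_empty = 2·7.26·√5.30/0.0374 = 14.520·2.3022/0.0374 = 893.78 s.

894 s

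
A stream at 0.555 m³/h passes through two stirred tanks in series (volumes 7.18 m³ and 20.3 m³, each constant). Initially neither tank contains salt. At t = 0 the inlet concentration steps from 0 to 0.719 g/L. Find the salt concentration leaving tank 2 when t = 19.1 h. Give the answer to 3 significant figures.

Time constants: τᵢ = Vᵢ/Q for each well-mixed tank.
τ₁ = 7.18/0.555 = 12.937 h; τ₂ = 20.3/0.555 = 36.577 h.
Solving the cascade with C₁(0)=C₂(0)=0 gives C₂(t) = C_in[1 − (τ₁ e^(−t/τ₁) − τ₂ e^(−t/τ₂))/(τ₁ − τ₂)].
At t = 19.1: e^(−t/τ₁) = 0.22846, e^(−t/τ₂) = 0.59322.
C₂ = 0.719·[1 − (12.937·0.22846 − 36.577·0.59322)/(-23.640)] = 0.719·0.20717 = 0.14895 g/L.

0.149 g/L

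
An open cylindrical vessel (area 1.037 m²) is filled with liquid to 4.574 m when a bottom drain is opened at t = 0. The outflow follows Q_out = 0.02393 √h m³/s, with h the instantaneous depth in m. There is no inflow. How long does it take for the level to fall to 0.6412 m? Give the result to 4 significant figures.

116.0 s

Volume balance on the tank: A dh/dt = −0.02393 √h.
∫ h^(−1/2) dh = −(0.02393/A) ∫ dt, giving 2√h = 2√h₀ − (0.02393/A) t.
t = 2A(√h₀ − √h)/0.02393 = 2·1.037·(√4.574 − √0.6412)/0.02393
  = 2.07400 × (2.13869 − 0.800750) / 0.02393 = 115.959 s.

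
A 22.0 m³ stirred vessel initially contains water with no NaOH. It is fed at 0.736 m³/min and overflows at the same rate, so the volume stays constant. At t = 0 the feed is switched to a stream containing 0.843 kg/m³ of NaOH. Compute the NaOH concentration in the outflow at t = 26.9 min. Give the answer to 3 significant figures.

0.500 kg/m³

Mass balance on the solute (V constant): V dC/dt = Q(C_in − C).
Time constant τ = V/Q = 22.0/0.736 = 29.891 min.
This is linear first-order; C(t) = C_in + (C₀ − C_in) e^(−t/τ).
C(26.9) = 0.843 + (0 − 0.843)·e^(−26.9/29.891) = 0.843 + (-0.84300)·0.40660 = 0.50024 kg/m³.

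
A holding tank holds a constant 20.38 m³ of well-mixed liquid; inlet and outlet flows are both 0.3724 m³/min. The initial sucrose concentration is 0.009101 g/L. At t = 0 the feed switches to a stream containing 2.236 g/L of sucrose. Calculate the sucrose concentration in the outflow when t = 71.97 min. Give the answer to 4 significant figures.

1.638 g/L

Transient balance on the dissolved component: V dC/dt = Q(C_in − C).
Rewrite as dC/dt + C/τ = C_in/τ, τ = V/Q = 54.7261 min.
C approaches C_in exponentially: C(t) = C_in + (C₀ − C_in) e^(−t/τ).
C(71.97) = 2.236 + (0.009101 − 2.236)·e^(−71.97/54.7261) = 2.236 + (-2.22690)·0.268449 = 1.63819 g/L.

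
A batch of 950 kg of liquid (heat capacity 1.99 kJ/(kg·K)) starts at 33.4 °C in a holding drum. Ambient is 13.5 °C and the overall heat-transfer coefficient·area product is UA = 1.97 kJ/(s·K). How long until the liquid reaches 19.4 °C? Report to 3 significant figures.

1170 s

Lumped-capacitance energy balance: M c_p dT/dt = UA(T_amb − T).
τ = M c_p/UA = 959.64 s; T_ss = T_amb = 13.500 °C.
T(t) = T_ss + (T₀ − T_ss)e^(−t/τ); set T = 19.4:
t = −τ ln[(T − T_ss)/(T₀ − T_ss)] = −959.64 · ln(0.29648) = 1166.7 s.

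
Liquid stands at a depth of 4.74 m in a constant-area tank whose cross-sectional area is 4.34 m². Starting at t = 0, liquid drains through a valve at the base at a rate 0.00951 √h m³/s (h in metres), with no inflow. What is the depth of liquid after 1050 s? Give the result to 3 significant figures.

A dh/dt = −Q_out = −0.00951 √h.
∫ h^(−1/2) dh = −(0.00951/A) ∫ dt, giving 2√h = 2√h₀ − (0.00951/A) t.
√h = √4.74 − 0.00951·1050/(2·4.34) = 2.1772 − 1.1504 = 1.0268.
h = 1.0268² = 1.0542 m.

1.05 m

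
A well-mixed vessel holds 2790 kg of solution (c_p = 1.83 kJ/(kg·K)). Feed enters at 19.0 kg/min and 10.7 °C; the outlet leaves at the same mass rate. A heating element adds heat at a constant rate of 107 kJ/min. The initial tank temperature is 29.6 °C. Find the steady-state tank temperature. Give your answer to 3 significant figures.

13.8 °C

M c_p dT/dt = ṁ c_p (T_in − T) + Q̇.
At steady state dT/dt = 0 ⇒ T_ss = T_in + Q̇/(ṁ c_p) = 10.7 + 107/(19.0·1.83) = 13.777 °C.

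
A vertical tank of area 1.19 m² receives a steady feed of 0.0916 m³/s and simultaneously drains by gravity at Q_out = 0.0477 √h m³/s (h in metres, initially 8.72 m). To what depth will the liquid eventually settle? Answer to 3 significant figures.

Mass balance (ρ constant): A dh/dt = Q_in − 0.0477 √h. At steady state dh/dt = 0:
Q_in = 0.0477 √h_ss ⇒ √h_ss = 0.0916/0.0477 = 1.9203.
h_ss = 1.9203² = 3.6877 m. (Since h₀ = 8.72 m > h_ss, the level will fall toward this value.)

3.69 m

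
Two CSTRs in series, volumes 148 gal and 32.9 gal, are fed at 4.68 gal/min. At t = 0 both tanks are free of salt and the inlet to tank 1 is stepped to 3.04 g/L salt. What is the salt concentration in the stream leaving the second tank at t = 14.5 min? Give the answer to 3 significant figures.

Each tank obeys Vᵢ dCᵢ/dt = Q(Cᵢ₋₁ − Cᵢ), so τᵢ = Vᵢ/Q.
τ₁ = 148/4.68 = 31.624 min; τ₂ = 32.9/4.68 = 7.0299 min.
Tank 1: C₁ = C_in(1 − e^(−t/τ₁)). Tank 2 (τ₁ ≠ τ₂): C₂ = C_in[1 − (τ₁ e^(−t/τ₁) − τ₂ e^(−t/τ₂))/(τ₁ − τ₂)].
At t = 14.5: e^(−t/τ₁) = 0.63222, e^(−t/τ₂) = 0.12712.
C₂ = 3.04·[1 − (31.624·0.63222 − 7.0299·0.12712)/(24.594)] = 3.04·0.22340 = 0.67914 g/L.

0.679 g/L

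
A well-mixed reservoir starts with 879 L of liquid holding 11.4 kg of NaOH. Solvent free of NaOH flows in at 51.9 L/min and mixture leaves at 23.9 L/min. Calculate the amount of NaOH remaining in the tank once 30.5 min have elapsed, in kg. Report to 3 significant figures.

Total volume: dV/dt = Q_in − Q_out = 28.000 L/min, so V(t) = 879 + 28.000 t and V(30.5) = 1733.0 L.
Species balance (pure solvent in): dm/dt = −Q_out · m/V(t).
Separate: dm/m = −Q_out dt/V(t) ⇒ ln(m/m₀) = −(Q_out/(Q_in−Q_out)) ln(V/V₀).
m = m₀ (V₀/V)^(Q_out/(Q_in−Q_out)) = 11.4 × (879/1733.0)^(0.85357) = 6.3865 kg.

6.39 kg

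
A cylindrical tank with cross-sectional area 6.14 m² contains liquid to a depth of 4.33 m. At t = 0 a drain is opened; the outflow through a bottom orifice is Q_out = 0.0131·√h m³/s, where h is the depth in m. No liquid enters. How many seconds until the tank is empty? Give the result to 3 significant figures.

1950 s

With no inflow, A dh/dt = −0.0131 √h.
This is separable: 2 d(√h)/dt = −0.0131/A, so √h = √h₀ − (0.0131/(2A)) t.
Set h = 0: 2√h₀ = (0.0131/A) t_empty ⇒ t_empty = 2A√h₀/0.0131.
t_empty = 2·6.14·√4.33/0.0131 = 12.280·2.0809/0.0131 = 1950.6 s.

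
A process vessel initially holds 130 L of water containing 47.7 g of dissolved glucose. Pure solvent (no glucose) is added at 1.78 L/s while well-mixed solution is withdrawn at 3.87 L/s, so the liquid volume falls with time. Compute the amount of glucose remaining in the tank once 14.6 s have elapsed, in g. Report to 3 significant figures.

29.1 g

Let m(t) be the amount of glucose. Volume: V(t) = V₀ + (Q_in − Q_out) t = 130 − 2.0900 t; V(14.6) = 99.486 L.
Species balance (pure solvent in): dm/dt = −Q_out · m/V(t).
Separate: dm/m = −Q_out dt/V(t) ⇒ ln(m/m₀) = −(Q_out/(Q_in−Q_out)) ln(V/V₀).
m = m₀ (V₀/V)^(Q_out/(Q_in−Q_out)) = 47.7 × (130/99.486)^(-1.8517) = 29.066 g.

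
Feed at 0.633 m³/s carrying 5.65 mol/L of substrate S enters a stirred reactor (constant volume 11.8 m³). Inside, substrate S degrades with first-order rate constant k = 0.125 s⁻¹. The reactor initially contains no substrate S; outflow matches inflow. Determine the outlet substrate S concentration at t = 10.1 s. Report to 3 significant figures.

V dC/dt = Q(C_in − C) − k V C.
This is linear with rate a = Q/V + k = 0.17864 s⁻¹.
C_ss = Q C_in/(Q + kV) = 1.6966 mol/L; C(t) = C_ss + (C₀ − C_ss) e^(−a t).
C(10.1) = 1.6966 + (-1.6966)·e^(−0.17864·10.1) = 1.6966 + (-1.6966)·0.16459 = 1.4174 mol/L.

1.42 mol/L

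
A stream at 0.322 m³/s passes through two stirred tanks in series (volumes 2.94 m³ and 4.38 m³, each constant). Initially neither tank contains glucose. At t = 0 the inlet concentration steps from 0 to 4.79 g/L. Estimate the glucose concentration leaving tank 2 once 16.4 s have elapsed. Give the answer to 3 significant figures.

2.05 g/L

Time constants: τᵢ = Vᵢ/Q for each well-mixed tank.
τ₁ = 2.94/0.322 = 9.1304 s; τ₂ = 4.38/0.322 = 13.602 s.
Tank 1: C₁ = C_in(1 − e^(−t/τ₁)). Tank 2 (τ₁ ≠ τ₂): C₂ = C_in[1 − (τ₁ e^(−t/τ₁) − τ₂ e^(−t/τ₂))/(τ₁ − τ₂)].
At t = 16.4: e^(−t/τ₁) = 0.16593, e^(−t/τ₂) = 0.29949.
C₂ = 4.79·[1 − (9.1304·0.16593 − 13.602·0.29949)/(-4.4720)] = 4.79·0.42781 = 2.0492 g/L.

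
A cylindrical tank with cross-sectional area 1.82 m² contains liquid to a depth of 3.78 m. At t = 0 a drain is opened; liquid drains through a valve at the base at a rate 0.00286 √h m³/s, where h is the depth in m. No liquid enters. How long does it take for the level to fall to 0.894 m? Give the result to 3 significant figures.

Volume balance on the tank: A dh/dt = −0.00286 √h.
∫ h^(−1/2) dh = −(0.00286/A) ∫ dt, giving 2√h = 2√h₀ − (0.00286/A) t.
t = 2A(√h₀ − √h)/0.00286 = 2·1.82·(√3.78 − √0.894)/0.00286
  = 3.6400 × (1.9442 − 0.94552) / 0.00286 = 1271.1 s.

1270 s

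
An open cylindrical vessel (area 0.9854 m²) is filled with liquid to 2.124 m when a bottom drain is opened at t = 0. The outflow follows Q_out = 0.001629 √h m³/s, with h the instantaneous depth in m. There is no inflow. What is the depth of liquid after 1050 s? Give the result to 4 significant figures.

With no inflow, A dh/dt = −0.001629 √h.
This is separable: 2 d(√h)/dt = −0.001629/A, so √h = √h₀ − (0.001629/(2A)) t.
√h = √2.124 − 0.001629·1050/(2·0.9854) = 1.45739 − 0.867896 = 0.589499.
h = 0.589499² = 0.347509 m.

0.3475 m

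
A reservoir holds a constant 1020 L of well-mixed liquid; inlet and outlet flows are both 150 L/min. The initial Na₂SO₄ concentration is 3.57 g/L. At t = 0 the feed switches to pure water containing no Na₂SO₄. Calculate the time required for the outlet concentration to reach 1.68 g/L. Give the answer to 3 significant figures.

5.13 min

Species balance: V dC/dt = Q(C_in − C) ⇒ τ = V/Q = 6.8000 min.
C(t) = C_in + (C₀ − C_in) e^(−t/τ). Set C = 1.68 and solve for t:
e^(−t/τ) = (C − C_in)/(C₀ − C_in) = (1.68 − 0)/(3.57 − 0) = 0.47059
t = −τ ln(…) = 6.8000 × 0.75377 = 5.1256 min.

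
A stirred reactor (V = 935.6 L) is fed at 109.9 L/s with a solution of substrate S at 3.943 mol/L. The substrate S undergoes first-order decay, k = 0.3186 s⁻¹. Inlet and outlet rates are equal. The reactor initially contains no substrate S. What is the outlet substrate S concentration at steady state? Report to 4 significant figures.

V dC/dt = Q(C_in − C) − k V C.
Steady state (dC/dt = 0): C_ss = Q C_in/(Q + kV) = C_in/(1 + kV/Q).
C_ss = 109.9·3.943/(109.9 + 0.3186·935.6) = 433.336/407.982 = 1.06214 mol/L.

1.062 mol/L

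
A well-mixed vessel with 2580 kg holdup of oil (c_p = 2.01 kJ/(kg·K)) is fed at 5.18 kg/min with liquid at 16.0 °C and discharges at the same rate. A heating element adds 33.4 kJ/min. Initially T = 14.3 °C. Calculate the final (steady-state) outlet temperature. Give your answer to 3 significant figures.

19.2 °C

Unsteady energy balance on the tank contents: M c_p dT/dt = ṁ c_p (T_in − T) + 33.4.
At steady state dT/dt = 0 ⇒ T_ss = T_in + Q̇/(ṁ c_p) = 16.0 + 33.4/(5.18·2.01) = 19.208 °C.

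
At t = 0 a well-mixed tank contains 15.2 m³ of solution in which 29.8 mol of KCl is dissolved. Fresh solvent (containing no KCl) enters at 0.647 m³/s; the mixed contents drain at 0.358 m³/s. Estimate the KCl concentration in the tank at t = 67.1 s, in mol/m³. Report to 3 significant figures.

0.311 mol/m³

Total volume: dV/dt = Q_in − Q_out = 0.28900 m³/s, so V(t) = 15.2 + 0.28900 t and V(67.1) = 34.592 m³.
Solute balance: dm/dt = 0 − Q_out C = −Q_out m/V(t).
Separate: dm/m = −Q_out dt/V(t) ⇒ ln(m/m₀) = −(Q_out/(Q_in−Q_out)) ln(V/V₀).
m = m₀ (V₀/V)^(Q_out/(Q_in−Q_out)) = 29.8 × (15.2/34.592)^(1.2388) = 10.760 mol.
C = m/V = 10.760/34.592 = 0.31106 mol/m³.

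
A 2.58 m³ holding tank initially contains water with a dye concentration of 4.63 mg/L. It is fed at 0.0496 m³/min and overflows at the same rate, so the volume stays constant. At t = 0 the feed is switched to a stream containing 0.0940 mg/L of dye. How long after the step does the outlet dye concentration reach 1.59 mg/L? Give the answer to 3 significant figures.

Accumulation = in − out for the solute gives V dC/dt = Q(C_in − C), so τ = V/Q = 52.016 min.
C(t) = C_in + (C₀ − C_in) e^(−t/τ). Set C = 1.59 and solve for t:
e^(−t/τ) = (C − C_in)/(C₀ − C_in) = (1.59 − 0.0940)/(4.63 − 0.0940) = 0.32981
t = −τ ln(…) = 52.016 × 1.1093 = 57.699 min.

57.7 min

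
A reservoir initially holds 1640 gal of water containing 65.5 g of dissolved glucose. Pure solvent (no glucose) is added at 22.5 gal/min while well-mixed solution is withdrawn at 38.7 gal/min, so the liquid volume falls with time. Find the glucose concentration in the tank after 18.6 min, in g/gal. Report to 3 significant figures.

Let m(t) be the amount of glucose. Volume: V(t) = V₀ + (Q_in − Q_out) t = 1640 − 16.200 t; V(18.6) = 1338.7 gal.
No glucose enters, so dm/dt = −Q_out · (m/V).
dm/m = −Q_out dt/(V₀ − 16.200 t); integrating gives ln(m/m₀) = −(Q_out/(Q_in−Q_out)) ln(V/V₀).
m = m₀ (V₀/V)^(Q_out/(Q_in−Q_out)) = 65.5 × (1640/1338.7)^(-2.3889) = 40.329 g.
C = m/V = 40.329/1338.7 = 0.030126 g/gal.

0.0301 g/gal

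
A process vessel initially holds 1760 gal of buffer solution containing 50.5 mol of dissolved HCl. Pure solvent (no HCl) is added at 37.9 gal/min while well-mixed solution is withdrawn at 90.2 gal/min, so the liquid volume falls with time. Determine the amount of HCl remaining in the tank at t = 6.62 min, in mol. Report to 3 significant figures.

34.6 mol

Let m(t) be the amount of HCl. Volume: V(t) = V₀ + (Q_in − Q_out) t = 1760 − 52.300 t; V(6.62) = 1413.8 gal.
Solute balance: dm/dt = 0 − Q_out C = −Q_out m/V(t).
Separate: dm/m = −Q_out dt/V(t) ⇒ ln(m/m₀) = −(Q_out/(Q_in−Q_out)) ln(V/V₀).
m = m₀ (V₀/V)^(Q_out/(Q_in−Q_out)) = 50.5 × (1760/1413.8)^(-1.7247) = 34.611 mol.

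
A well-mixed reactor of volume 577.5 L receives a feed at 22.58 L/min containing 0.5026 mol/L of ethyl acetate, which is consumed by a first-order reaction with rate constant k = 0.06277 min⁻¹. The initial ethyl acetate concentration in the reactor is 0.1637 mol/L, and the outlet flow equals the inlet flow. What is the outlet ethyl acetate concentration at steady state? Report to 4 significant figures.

Accumulation = in − out − consumed: V dC/dt = Q C_in − Q C − k V C.
At steady state: 0 = Q C_in − (Q + kV) C_ss, so C_ss = Q C_in/(Q + kV).
C_ss = 22.58·0.5026/(22.58 + 0.06277·577.5) = 11.3487/58.8297 = 0.192908 mol/L.

0.1929 mol/L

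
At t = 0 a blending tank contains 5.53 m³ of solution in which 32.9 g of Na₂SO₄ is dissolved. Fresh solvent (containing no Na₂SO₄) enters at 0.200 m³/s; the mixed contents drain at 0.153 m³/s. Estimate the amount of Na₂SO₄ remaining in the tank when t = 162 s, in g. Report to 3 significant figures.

Let m(t) be the amount of Na₂SO₄. Volume: V(t) = V₀ + (Q_in − Q_out) t = 5.53 + 0.047000 t; V(162) = 13.144 m³.
Solute balance: dm/dt = 0 − Q_out C = −Q_out m/V(t).
Separate: dm/m = −Q_out dt/V(t) ⇒ ln(m/m₀) = −(Q_out/(Q_in−Q_out)) ln(V/V₀).
m = m₀ (V₀/V)^(Q_out/(Q_in−Q_out)) = 32.9 × (5.53/13.144)^(3.2553) = 1.9642 g.

1.96 g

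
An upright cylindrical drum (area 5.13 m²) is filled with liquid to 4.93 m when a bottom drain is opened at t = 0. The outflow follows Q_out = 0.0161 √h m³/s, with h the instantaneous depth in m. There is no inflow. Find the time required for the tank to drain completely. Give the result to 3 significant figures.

With no inflow, A dh/dt = −0.0161 √h.
∫ h^(−1/2) dh = −(0.0161/A) ∫ dt, giving 2√h = 2√h₀ − (0.0161/A) t.
Tank is empty when √h = 0: t_empty = 2A√h₀/0.0161.
t_empty = 2·5.13·√4.93/0.0161 = 10.260·2.2204/0.0161 = 1415.0 s.

1410 s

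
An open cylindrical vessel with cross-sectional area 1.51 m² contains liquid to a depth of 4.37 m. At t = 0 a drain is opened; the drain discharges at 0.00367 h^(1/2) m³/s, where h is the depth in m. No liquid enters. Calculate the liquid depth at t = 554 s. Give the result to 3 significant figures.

2.01 m

A dh/dt = −Q_out = −0.00367 √h.
∫ h^(−1/2) dh = −(0.00367/A) ∫ dt, giving 2√h = 2√h₀ − (0.00367/A) t.
√h = √4.37 − 0.00367·554/(2·1.51) = 2.0905 − 0.67324 = 1.4172.
h = 1.4172² = 2.0085 m.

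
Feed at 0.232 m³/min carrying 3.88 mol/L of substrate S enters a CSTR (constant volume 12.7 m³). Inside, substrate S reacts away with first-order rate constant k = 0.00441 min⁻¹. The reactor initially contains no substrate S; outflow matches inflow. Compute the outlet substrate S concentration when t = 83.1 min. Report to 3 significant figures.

2.65 mol/L

Species balance: V dC/dt = Q C_in − Q C − k V C.
This is linear with rate a = Q/V + k = 0.022678 min⁻¹.
C_ss = Q C_in/(Q + kV) = 3.1255 mol/L; C(t) = C_ss + (C₀ − C_ss) e^(−a t).
C(83.1) = 3.1255 + (-3.1255)·e^(−0.022678·83.1) = 3.1255 + (-3.1255)·0.15190 = 2.6507 mol/L.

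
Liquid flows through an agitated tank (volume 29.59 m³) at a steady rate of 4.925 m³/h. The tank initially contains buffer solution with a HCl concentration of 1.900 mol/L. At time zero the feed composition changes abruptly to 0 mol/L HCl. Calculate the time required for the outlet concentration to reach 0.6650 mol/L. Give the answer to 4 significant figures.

6.307 h

Species balance on the tank: V dC/dt = Q(C_in − C), so τ = V/Q = 6.00812 h.
C(t) = C_in + (C₀ − C_in) e^(−t/τ). Set C = 0.6650 and solve for t:
e^(−t/τ) = (C − C_in)/(C₀ − C_in) = (0.6650 − 0)/(1.900 − 0) = 0.350000
t = −τ ln(…) = 6.00812 × 1.04982 = 6.30746 h.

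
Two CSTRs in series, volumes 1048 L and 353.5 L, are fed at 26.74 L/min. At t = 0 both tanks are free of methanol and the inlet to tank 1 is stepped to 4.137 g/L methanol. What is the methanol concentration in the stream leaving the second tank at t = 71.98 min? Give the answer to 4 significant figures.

3.151 g/L

Each tank obeys Vᵢ dCᵢ/dt = Q(Cᵢ₋₁ − Cᵢ), so τᵢ = Vᵢ/Q.
τ₁ = 1048/26.74 = 39.1922 min; τ₂ = 353.5/26.74 = 13.2199 min.
Solving the cascade with C₁(0)=C₂(0)=0 gives C₂(t) = C_in[1 − (τ₁ e^(−t/τ₁) − τ₂ e^(−t/τ₂))/(τ₁ − τ₂)].
At t = 71.98: e^(−t/τ₁) = 0.159360, e^(−t/τ₂) = 0.00431860.
C₂ = 4.137·[1 − (39.1922·0.159360 − 13.2199·0.00431860)/(25.9723)] = 4.137·0.761724 = 3.15125 g/L.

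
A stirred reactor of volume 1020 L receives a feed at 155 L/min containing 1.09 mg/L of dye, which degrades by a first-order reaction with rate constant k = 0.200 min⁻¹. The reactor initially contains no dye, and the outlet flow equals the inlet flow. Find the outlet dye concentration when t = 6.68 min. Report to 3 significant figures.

Accumulation = in − out − consumed: V dC/dt = Q C_in − Q C − k V C.
dC/dt = (Q/V) C_in − (Q/V + k) C; effective rate a = Q/V + k = 0.15196 + 0.200 = 0.35196 min⁻¹.
C_ss = Q C_in/(Q + kV) = 0.47061 mg/L; C(t) = C_ss + (C₀ − C_ss) e^(−a t).
C(6.68) = 0.47061 + (-0.47061)·e^(−0.35196·6.68) = 0.47061 + (-0.47061)·0.095265 = 0.42578 mg/L.

0.426 mg/L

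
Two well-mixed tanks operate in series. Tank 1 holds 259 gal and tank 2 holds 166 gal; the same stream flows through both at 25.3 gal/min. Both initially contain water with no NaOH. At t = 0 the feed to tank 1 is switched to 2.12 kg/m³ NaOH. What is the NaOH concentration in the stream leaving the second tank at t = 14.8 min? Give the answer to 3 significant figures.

1.13 kg/m³

Species balance on tank i: dCᵢ/dt = (Cᵢ₋₁ − Cᵢ)/τᵢ with τᵢ = Vᵢ/Q.
τ₁ = 259/25.3 = 10.237 min; τ₂ = 166/25.3 = 6.5613 min.
Solving the cascade with C₁(0)=C₂(0)=0 gives C₂(t) = C_in[1 − (τ₁ e^(−t/τ₁) − τ₂ e^(−t/τ₂))/(τ₁ − τ₂)].
At t = 14.8: e^(−t/τ₁) = 0.23558, e^(−t/τ₂) = 0.10480.
C₂ = 2.12·[1 − (10.237·0.23558 − 6.5613·0.10480)/(3.6759)] = 2.12·0.53100 = 1.1257 kg/m³.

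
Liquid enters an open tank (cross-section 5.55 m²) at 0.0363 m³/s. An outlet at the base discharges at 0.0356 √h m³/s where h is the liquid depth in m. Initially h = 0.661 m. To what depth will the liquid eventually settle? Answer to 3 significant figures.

1.04 m

Accumulation of liquid (constant cross-section A): A dh/dt = Q_in − 0.0356 √h. At steady state dh/dt = 0:
Q_in = 0.0356 √h_ss ⇒ √h_ss = 0.0363/0.0356 = 1.0197.
h_ss = 1.0197² = 1.0397 m. (Since h₀ = 0.661 m < h_ss, the level will rise toward this value.)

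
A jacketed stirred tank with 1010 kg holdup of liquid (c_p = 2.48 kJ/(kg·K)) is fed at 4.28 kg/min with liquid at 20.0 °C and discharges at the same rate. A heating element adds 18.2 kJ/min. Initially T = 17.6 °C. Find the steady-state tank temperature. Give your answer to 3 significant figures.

21.7 °C

M c_p dT/dt = ṁ c_p (T_in − T) + Q̇.
At steady state dT/dt = 0 ⇒ T_ss = T_in + Q̇/(ṁ c_p) = 20.0 + 18.2/(4.28·2.48) = 21.715 °C.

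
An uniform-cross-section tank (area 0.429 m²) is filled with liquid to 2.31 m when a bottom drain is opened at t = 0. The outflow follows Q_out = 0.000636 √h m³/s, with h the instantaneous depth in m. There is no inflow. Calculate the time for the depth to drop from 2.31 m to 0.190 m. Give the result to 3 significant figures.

Accumulation of liquid (constant cross-section A): A dh/dt = −0.000636 √h.
∫ h^(−1/2) dh = −(0.000636/A) ∫ dt, giving 2√h = 2√h₀ − (0.000636/A) t.
t = 2A(√h₀ − √h)/0.000636 = 2·0.429·(√2.31 − √0.190)/0.000636
  = 0.85800 × (1.5199 − 0.43589) / 0.000636 = 1462.3 s.

1460 s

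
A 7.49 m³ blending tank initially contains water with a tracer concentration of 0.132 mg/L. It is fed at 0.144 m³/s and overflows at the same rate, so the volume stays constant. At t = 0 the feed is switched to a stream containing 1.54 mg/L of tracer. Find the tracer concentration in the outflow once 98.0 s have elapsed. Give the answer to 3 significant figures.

1.33 mg/L

Unsteady species balance (constant V, well mixed): V dC/dt = Q(C_in − C).
Time constant τ = V/Q = 7.49/0.144 = 52.014 s.
This is linear first-order; C(t) = C_in + (C₀ − C_in) e^(−t/τ).
C(98.0) = 1.54 + (0.132 − 1.54)·e^(−98.0/52.014) = 1.54 + (-1.4080)·0.15196 = 1.3260 mg/L.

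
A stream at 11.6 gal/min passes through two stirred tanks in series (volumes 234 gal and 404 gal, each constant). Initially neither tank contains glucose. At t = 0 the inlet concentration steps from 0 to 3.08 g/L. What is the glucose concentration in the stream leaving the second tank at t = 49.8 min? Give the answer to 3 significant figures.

1.69 g/L

Time constants: τᵢ = Vᵢ/Q for each well-mixed tank.
τ₁ = 234/11.6 = 20.172 min; τ₂ = 404/11.6 = 34.828 min.
Solving the cascade with C₁(0)=C₂(0)=0 gives C₂(t) = C_in[1 − (τ₁ e^(−t/τ₁) − τ₂ e^(−t/τ₂))/(τ₁ − τ₂)].
At t = 49.8: e^(−t/τ₁) = 0.084693, e^(−t/τ₂) = 0.23933.
C₂ = 3.08·[1 − (20.172·0.084693 − 34.828·0.23933)/(-14.655)] = 3.08·0.54781 = 1.6873 g/L.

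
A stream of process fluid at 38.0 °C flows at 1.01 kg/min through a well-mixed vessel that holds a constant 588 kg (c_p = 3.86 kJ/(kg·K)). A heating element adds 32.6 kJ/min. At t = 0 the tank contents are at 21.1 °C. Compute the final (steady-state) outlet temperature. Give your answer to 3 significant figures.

46.4 °C

M c_p dT/dt = ṁ c_p (T_in − T) + Q̇.
At steady state dT/dt = 0 ⇒ T_ss = T_in + Q̇/(ṁ c_p) = 38.0 + 32.6/(1.01·3.86) = 46.362 °C.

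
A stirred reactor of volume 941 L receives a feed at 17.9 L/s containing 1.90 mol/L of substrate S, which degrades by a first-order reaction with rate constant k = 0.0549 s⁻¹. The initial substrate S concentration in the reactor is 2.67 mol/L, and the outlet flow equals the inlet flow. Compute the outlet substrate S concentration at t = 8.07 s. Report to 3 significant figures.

1.69 mol/L

V dC/dt = Q(C_in − C) − k V C.
This is linear with rate a = Q/V + k = 0.073922 s⁻¹.
C_ss = Q C_in/(Q + kV) = 0.48892 mol/L; C(t) = C_ss + (C₀ − C_ss) e^(−a t).
C(8.07) = 0.48892 + (2.1811)·e^(−0.073922·8.07) = 0.48892 + (2.1811)·0.55071 = 1.6901 mol/L.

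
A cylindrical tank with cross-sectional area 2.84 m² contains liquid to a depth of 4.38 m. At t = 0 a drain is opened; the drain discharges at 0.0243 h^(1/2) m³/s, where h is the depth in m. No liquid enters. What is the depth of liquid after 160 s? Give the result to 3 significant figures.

Volume balance on the tank: A dh/dt = −0.0243 √h.
∫ h^(−1/2) dh = −(0.0243/A) ∫ dt, giving 2√h = 2√h₀ − (0.0243/A) t.
√h = √4.38 − 0.0243·160/(2·2.84) = 2.0928 − 0.68451 = 1.4083.
h = 1.4083² = 1.9834 m.

1.98 m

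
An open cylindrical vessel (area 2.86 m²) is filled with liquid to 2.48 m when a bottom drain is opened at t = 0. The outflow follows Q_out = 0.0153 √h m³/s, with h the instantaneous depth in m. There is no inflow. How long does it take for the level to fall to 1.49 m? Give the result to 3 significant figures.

132 s

With no inflow, A dh/dt = −0.0153 √h.
Separate and integrate: 2(√h − √h₀) = −(0.0153/A) t.
t = 2A(√h₀ − √h)/0.0153 = 2·2.86·(√2.48 − √1.49)/0.0153
  = 5.7200 × (1.5748 − 1.2207) / 0.0153 = 132.40 s.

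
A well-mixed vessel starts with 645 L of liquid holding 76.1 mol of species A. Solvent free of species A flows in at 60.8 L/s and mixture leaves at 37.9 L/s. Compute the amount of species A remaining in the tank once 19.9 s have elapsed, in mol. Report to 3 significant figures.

31.4 mol

Total volume: dV/dt = Q_in − Q_out = 22.900 L/s, so V(t) = 645 + 22.900 t and V(19.9) = 1100.7 L.
No species A enters, so dm/dt = −Q_out · (m/V).
Separate: dm/m = −Q_out dt/V(t) ⇒ ln(m/m₀) = −(Q_out/(Q_in−Q_out)) ln(V/V₀).
m = m₀ (V₀/V)^(Q_out/(Q_in−Q_out)) = 76.1 × (645/1100.7)^(1.6550) = 31.422 mol.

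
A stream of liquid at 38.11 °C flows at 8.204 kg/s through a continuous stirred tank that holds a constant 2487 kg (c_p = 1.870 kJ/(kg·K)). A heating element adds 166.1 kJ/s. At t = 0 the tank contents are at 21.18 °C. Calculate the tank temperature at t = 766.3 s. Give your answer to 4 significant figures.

46.72 °C

Heat balance on the well-mixed liquid: M c_p dT/dt = ṁ c_p (T_in − T) + 166.1.
τ = M/ṁ = 303.145 s; T_ss = T_in + Q̇/(ṁ c_p) = 38.11 + 166.1/(8.204·1.870) = 48.9369 °C.
This is linear first-order; T(t) = T_ss + (T₀ − T_ss) e^(−t/τ).
T(766.3) = 48.9369 + (-27.7569)·e^(−766.3/303.145) = 48.9369 + (-27.7569)·0.0798317 = 46.7210 °C.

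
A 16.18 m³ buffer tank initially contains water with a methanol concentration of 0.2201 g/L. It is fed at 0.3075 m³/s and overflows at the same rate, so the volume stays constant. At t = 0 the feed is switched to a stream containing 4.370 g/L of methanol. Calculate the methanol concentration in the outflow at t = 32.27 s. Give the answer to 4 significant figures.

Accumulation = in − out for the solute gives V dC/dt = Q(C_in − C).
Rewrite as dC/dt + C/τ = C_in/τ, τ = V/Q = 52.6179 s.
Solution: C(t) = C_in + (C₀ − C_in) e^(−t/τ).
C(32.27) = 4.370 + (0.2201 − 4.370)·e^(−32.27/52.6179) = 4.370 + (-4.14990)·0.541566 = 2.12255 g/L.

2.123 g/L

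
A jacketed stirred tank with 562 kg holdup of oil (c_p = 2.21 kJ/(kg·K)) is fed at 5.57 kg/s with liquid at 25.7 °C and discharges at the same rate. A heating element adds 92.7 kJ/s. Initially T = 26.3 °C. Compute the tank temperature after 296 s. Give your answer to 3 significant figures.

32.9 °C

M c_p dT/dt = ṁ c_p (T_in − T) + Q̇.
τ = M/ṁ = 100.90 s; T_ss = T_in + Q̇/(ṁ c_p) = 25.7 + 92.7/(5.57·2.21) = 33.231 °C.
This is linear first-order; T(t) = T_ss + (T₀ − T_ss) e^(−t/τ).
T(296) = 33.231 + (-6.9306)·e^(−296/100.90) = 33.231 + (-6.9306)·0.053202 = 32.862 °C.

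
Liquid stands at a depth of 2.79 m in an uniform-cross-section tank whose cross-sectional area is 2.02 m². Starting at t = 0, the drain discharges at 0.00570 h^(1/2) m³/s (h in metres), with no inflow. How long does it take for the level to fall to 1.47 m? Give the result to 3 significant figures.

325 s

With no inflow, A dh/dt = −0.00570 √h.
Separate and integrate: 2(√h − √h₀) = −(0.00570/A) t.
t = 2A(√h₀ − √h)/0.00570 = 2·2.02·(√2.79 − √1.47)/0.00570
  = 4.0400 × (1.6703 − 1.2124) / 0.00570 = 324.54 s.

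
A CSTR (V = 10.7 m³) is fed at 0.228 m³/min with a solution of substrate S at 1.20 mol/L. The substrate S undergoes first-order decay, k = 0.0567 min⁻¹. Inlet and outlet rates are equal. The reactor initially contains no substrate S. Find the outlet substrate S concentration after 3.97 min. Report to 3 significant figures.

0.0873 mol/L

V dC/dt = Q(C_in − C) − k V C.
dC/dt = (Q/V) C_in − (Q/V + k) C; effective rate a = Q/V + k = 0.021308 + 0.0567 = 0.078008 min⁻¹.
C_ss = Q C_in/(Q + kV) = 0.32779 mol/L; C(t) = C_ss + (C₀ − C_ss) e^(−a t).
C(3.97) = 0.32779 + (-0.32779)·e^(−0.078008·3.97) = 0.32779 + (-0.32779)·0.73367 = 0.087299 mol/L.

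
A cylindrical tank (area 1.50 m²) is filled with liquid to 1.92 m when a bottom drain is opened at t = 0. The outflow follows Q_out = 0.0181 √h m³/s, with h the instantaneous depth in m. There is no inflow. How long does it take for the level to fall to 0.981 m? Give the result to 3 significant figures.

65.5 s

With no inflow, A dh/dt = −0.0181 √h.
∫ h^(−1/2) dh = −(0.0181/A) ∫ dt, giving 2√h = 2√h₀ − (0.0181/A) t.
t = 2A(√h₀ − √h)/0.0181 = 2·1.50·(√1.92 − √0.981)/0.0181
  = 3.0000 × (1.3856 − 0.99045) / 0.0181 = 65.500 s.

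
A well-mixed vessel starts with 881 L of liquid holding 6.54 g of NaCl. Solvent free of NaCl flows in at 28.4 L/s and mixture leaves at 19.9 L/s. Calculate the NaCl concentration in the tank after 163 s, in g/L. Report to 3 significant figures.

Total volume: dV/dt = Q_in − Q_out = 8.5000 L/s, so V(t) = 881 + 8.5000 t and V(163) = 2266.5 L.
Solute balance: dm/dt = 0 − Q_out C = −Q_out m/V(t).
dm/m = −Q_out dt/(V₀ + 8.5000 t); integrating gives ln(m/m₀) = −(Q_out/(Q_in−Q_out)) ln(V/V₀).
m = m₀ (V₀/V)^(Q_out/(Q_in−Q_out)) = 6.54 × (881/2266.5)^(2.3412) = 0.71582 g.
C = m/V = 0.71582/2266.5 = 0.00031583 g/L.

0.000316 g/L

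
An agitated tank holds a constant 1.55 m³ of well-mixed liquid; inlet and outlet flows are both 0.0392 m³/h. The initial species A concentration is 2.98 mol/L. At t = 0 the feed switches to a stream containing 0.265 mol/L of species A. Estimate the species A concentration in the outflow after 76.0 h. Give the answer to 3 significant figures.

Mass balance on the solute (V constant): V dC/dt = Q(C_in − C).
Rewrite as dC/dt + C/τ = C_in/τ, τ = V/Q = 39.541 h.
Integrating: C(t) = C_in + (C₀ − C_in) e^(−t/τ).
C(76.0) = 0.265 + (2.98 − 0.265)·e^(−76.0/39.541) = 0.265 + (2.7150)·0.14630 = 0.66222 mol/L.

0.662 mol/L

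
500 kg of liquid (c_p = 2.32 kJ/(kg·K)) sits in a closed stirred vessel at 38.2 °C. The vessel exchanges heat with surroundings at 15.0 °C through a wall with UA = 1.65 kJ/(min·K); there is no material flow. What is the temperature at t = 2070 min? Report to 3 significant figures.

16.2 °C

Lumped-capacitance energy balance: M c_p dT/dt = UA(T_amb − T).
dT/dt = (T_ss − T)/τ with T_ss = T_amb = 15.000 °C, τ = M c_p/UA = 500·2.32/1.65 = 703.03 min.
This is linear first-order; T(t) = T_ss + (T₀ − T_ss) e^(−t/τ).
T(2070) = 15.000 + (23.200)·0.052634 = 16.221 °C.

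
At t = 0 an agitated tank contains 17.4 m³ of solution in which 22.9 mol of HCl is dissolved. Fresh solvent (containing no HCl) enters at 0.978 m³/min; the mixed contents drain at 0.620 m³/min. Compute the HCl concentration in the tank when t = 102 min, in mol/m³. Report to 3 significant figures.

Let m(t) be the amount of HCl. Volume: V(t) = V₀ + (Q_in − Q_out) t = 17.4 + 0.35800 t; V(102) = 53.916 m³.
No HCl enters, so dm/dt = −Q_out · (m/V).
Separate: dm/m = −Q_out dt/V(t) ⇒ ln(m/m₀) = −(Q_out/(Q_in−Q_out)) ln(V/V₀).
m = m₀ (V₀/V)^(Q_out/(Q_in−Q_out)) = 22.9 × (17.4/53.916)^(1.7318) = 3.2300 mol.
C = m/V = 3.2300/53.916 = 0.059909 mol/m³.

0.0599 mol/m³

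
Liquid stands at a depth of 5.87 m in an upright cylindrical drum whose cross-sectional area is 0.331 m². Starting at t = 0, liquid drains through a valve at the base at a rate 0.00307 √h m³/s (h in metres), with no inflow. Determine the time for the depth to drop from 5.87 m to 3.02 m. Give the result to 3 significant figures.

Accumulation of liquid (constant cross-section A): A dh/dt = −0.00307 √h.
∫ h^(−1/2) dh = −(0.00307/A) ∫ dt, giving 2√h = 2√h₀ − (0.00307/A) t.
t = 2A(√h₀ − √h)/0.00307 = 2·0.331·(√5.87 − √3.02)/0.00307
  = 0.66200 × (2.4228 − 1.7378) / 0.00307 = 147.71 s.

148 s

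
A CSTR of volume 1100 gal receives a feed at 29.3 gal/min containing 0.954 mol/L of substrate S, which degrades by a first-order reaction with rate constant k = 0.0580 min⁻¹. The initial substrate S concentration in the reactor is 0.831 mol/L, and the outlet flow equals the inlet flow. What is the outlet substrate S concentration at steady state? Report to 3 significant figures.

Species balance: V dC/dt = Q C_in − Q C − k V C.
Steady state (dC/dt = 0): C_ss = Q C_in/(Q + kV) = C_in/(1 + kV/Q).
C_ss = 29.3·0.954/(29.3 + 0.0580·1100) = 27.952/93.100 = 0.30024 mol/L.

0.300 mol/L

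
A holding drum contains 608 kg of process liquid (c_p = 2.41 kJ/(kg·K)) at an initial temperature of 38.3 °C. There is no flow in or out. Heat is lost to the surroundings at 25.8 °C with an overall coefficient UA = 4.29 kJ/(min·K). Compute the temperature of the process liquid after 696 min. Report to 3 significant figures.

Lumped-capacitance energy balance: M c_p dT/dt = UA(T_amb − T).
dT/dt = (T_ss − T)/τ with T_ss = T_amb = 25.800 °C, τ = M c_p/UA = 608·2.41/4.29 = 341.56 min.
T approaches T_ss exponentially: T(t) = T_ss + (T₀ − T_ss) e^(−t/τ).
T(696) = 25.800 + (12.500)·0.13032 = 27.429 °C.

27.4 °C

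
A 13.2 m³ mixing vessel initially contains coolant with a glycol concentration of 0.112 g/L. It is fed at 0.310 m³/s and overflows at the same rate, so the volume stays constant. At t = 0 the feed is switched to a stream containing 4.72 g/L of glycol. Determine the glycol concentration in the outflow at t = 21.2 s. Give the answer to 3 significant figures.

Accumulation = in − out for the solute gives V dC/dt = Q(C_in − C).
Rewrite as dC/dt + C/τ = C_in/τ, τ = V/Q = 42.581 s.
C approaches C_in exponentially: C(t) = C_in + (C₀ − C_in) e^(−t/τ).
C(21.2) = 4.72 + (0.112 − 4.72)·e^(−21.2/42.581) = 4.72 + (-4.6080)·0.60782 = 1.9192 g/L.

1.92 g/L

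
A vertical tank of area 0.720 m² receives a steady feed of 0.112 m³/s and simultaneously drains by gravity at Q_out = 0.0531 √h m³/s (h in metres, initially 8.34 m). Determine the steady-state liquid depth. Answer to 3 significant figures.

4.45 m

A dh/dt = Q_in − 0.0531 √h. Steady state requires inflow = outflow:
Q_in = 0.0531 √h_ss ⇒ √h_ss = 0.112/0.0531 = 2.1092.
h_ss = 2.1092² = 4.4488 m. (Since h₀ = 8.34 m > h_ss, the level will fall toward this value.)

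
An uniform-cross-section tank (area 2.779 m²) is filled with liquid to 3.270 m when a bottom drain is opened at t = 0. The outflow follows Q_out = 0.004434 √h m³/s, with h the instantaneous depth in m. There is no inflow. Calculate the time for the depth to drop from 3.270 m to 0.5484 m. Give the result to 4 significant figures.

1338 s

A dh/dt = −Q_out = −0.004434 √h.
∫ h^(−1/2) dh = −(0.004434/A) ∫ dt, giving 2√h = 2√h₀ − (0.004434/A) t.
t = 2A(√h₀ − √h)/0.004434 = 2·2.779·(√3.270 − √0.5484)/0.004434
  = 5.55800 × (1.80831 − 0.740540) / 0.004434 = 1338.45 s.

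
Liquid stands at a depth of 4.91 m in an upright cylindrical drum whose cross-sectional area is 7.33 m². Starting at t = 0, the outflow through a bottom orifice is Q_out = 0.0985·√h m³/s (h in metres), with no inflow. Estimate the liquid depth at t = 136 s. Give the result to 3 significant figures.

With no inflow, A dh/dt = −0.0985 √h.
∫ h^(−1/2) dh = −(0.0985/A) ∫ dt, giving 2√h = 2√h₀ − (0.0985/A) t.
√h = √4.91 − 0.0985·136/(2·7.33) = 2.2159 − 0.91378 = 1.3021.
h = 1.3021² = 1.6954 m.

1.70 m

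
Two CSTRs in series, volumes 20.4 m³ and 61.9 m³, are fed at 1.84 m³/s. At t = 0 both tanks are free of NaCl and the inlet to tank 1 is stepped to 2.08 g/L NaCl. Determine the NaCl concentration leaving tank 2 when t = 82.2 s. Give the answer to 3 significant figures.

Species balance on tank i: dCᵢ/dt = (Cᵢ₋₁ − Cᵢ)/τᵢ with τᵢ = Vᵢ/Q.
τ₁ = 20.4/1.84 = 11.087 s; τ₂ = 61.9/1.84 = 33.641 s.
Solving the cascade with C₁(0)=C₂(0)=0 gives C₂(t) = C_in[1 − (τ₁ e^(−t/τ₁) − τ₂ e^(−t/τ₂))/(τ₁ − τ₂)].
At t = 82.2: e^(−t/τ₁) = 0.00060268, e^(−t/τ₂) = 0.086863.
C₂ = 2.08·[1 − (11.087·0.00060268 − 33.641·0.086863)/(-22.554)] = 2.08·0.87073 = 1.8111 g/L.

1.81 g/L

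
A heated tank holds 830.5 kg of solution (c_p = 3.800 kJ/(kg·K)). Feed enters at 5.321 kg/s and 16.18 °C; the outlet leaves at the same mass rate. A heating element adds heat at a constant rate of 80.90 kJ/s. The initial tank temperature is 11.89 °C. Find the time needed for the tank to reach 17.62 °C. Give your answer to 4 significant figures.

Heat balance on the well-mixed liquid: M c_p dT/dt = ṁ c_p (T_in − T) + 80.90.
τ = M/ṁ = 156.080 s; T_ss = T_in + Q̇/(ṁ c_p) = 20.1810 °C.
T(t) = T_ss + (T₀ − T_ss) e^(−t/τ). Set T = 17.62:
e^(−t/τ) = (17.62 − 20.1810)/(11.89 − 20.1810) = 0.308892
t = −156.080 · ln(0.308892) = 183.357 s.

183.4 s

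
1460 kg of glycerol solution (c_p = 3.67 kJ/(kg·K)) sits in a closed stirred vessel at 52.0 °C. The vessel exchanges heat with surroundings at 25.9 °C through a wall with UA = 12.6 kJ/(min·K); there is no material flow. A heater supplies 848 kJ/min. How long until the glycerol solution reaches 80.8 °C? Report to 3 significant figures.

Lumped-capacitance energy balance: M c_p dT/dt = UA(T_amb − T) + Q̇.
τ = M c_p/UA = 425.25 min; T_ss = T_amb + Q̇/UA = 25.9 + 848/12.6 = 93.202 °C.
T(t) = T_ss + (T₀ − T_ss)e^(−t/τ); set T = 80.8:
t = −τ ln[(T − T_ss)/(T₀ − T_ss)] = −425.25 · ln(0.30100) = 510.58 min.

511 min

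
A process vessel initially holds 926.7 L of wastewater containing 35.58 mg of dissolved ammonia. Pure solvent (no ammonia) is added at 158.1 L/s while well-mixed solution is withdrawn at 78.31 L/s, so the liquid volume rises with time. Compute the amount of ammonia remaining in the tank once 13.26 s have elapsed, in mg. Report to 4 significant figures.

16.85 mg

Total volume: dV/dt = Q_in − Q_out = 79.7900 L/s, so V(t) = 926.7 + 79.7900 t and V(13.26) = 1984.72 L.
No ammonia enters, so dm/dt = −Q_out · (m/V).
Separate: dm/m = −Q_out dt/V(t) ⇒ ln(m/m₀) = −(Q_out/(Q_in−Q_out)) ln(V/V₀).
m = m₀ (V₀/V)^(Q_out/(Q_in−Q_out)) = 35.58 × (926.7/1984.72)^(0.981451) = 16.8493 mg.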